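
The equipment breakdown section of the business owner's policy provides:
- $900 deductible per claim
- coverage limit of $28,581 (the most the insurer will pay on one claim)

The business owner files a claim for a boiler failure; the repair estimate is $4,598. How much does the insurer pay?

Less the $900 deductible: $4,598 − $900 = $3,698.
That's under the $28,581 cap, so the insurer reimburses the full $3,698.

$3,698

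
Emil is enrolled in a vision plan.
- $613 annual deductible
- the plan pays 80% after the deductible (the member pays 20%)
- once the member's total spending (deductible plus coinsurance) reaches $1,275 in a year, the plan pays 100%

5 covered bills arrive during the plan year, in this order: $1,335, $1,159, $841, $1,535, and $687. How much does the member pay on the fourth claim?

$117.60

Claim 1 — $1,335: $613 finishes the deductible; $722 goes to coinsurance; member's 20% is $144.40. Member owes $757.40 (running OOP $757.40).
Claim 2 — $1,159: deductible already satisfied, so member's share is 20% × $1,159 = $231.80. Member owes $231.80 (running OOP $989.20).
Claim 3 — $841: deductible met; 20% of $841 = $168.20. Member owes $168.20 (running OOP $1,157.40).
Claim 4 — $1,535: deductible met; 20% of $1,535 = $307. That would push OOP to $1,464.40, over the $1,275 cap, so member pays $1,275 − $1,157.40 = $117.60.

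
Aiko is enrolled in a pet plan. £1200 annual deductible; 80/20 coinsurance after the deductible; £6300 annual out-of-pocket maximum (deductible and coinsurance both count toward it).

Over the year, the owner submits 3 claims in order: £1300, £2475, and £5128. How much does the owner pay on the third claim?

£1025.60

Claim 1 — £1300: £1200 finishes the deductible; £100 goes to coinsurance; coinsurance £100 × 20% = £20. Owner pays £1220; OOP now £1220.
Claim 2 — £2475: deductible already satisfied, so owner's share is 20% × £2475 = £495. Owner owes £495 (running OOP £1715).
Claim 3 — £5128: 20% coinsurance on £5128 = £1025.60. Cost to owner: £1025.60. OOP to date £2740.60.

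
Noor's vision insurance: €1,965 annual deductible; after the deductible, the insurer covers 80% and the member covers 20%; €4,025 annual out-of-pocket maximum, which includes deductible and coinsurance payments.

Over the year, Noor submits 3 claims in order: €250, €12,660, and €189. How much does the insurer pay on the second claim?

€8,885

Bill 1, €250: fully absorbed by the deductible. Member owes €250 (running OOP €250). Insurer: €250 − €250 = €0.
Bill 2, €12,660: €1,715 to deductible, leaving €10,945; member's 20% is €2,189. Claim cost before the cap: €1,715 + €2,189 = €3,904. OOP would hit €4,154 > €4,025, so the cap limits the member to €4,025 − €250 = €3,775. Insurer: €12,660 − €3,775 = €8,885.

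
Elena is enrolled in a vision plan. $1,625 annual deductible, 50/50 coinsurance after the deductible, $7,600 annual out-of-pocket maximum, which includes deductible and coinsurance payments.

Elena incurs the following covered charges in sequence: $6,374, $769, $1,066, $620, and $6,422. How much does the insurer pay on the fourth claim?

$310

Claim 1 — $6,374: $1,625 to deductible, leaving $4,749; member's 50% is $2,374.50. Cost to member: $3,999.50. OOP to date $3,999.50. Plan pays $6,374 − $3,999.50 = $2,374.50.
Claim 2 — $769: deductible met; 50% of $769 = $384.50. Member pays $384.50; OOP now $4,384. Plan pays $769 − $384.50 = $384.50.
Claim 3 — $1,066: 50% coinsurance on $1,066 = $533. Member pays $533; OOP now $4,917. Plan pays $1,066 − $533 = $533.
Claim 4 — $620: deductible met; 50% of $620 = $310. Cost to member: $310. OOP to date $5,227. Insurer: $620 − $310 = $310.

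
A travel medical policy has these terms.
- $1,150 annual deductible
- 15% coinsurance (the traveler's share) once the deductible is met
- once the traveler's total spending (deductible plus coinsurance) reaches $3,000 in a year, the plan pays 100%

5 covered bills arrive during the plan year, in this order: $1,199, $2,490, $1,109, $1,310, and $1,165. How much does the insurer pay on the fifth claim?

Claim 1 — $1,199: deductible takes $1,150, $49 remains; coinsurance $49 × 15% = $7.35. Traveler owes $1,157.35 (running OOP $1,157.35). Plan pays $1,199 − $1,157.35 = $41.65.
Claim 2 — $2,490: deductible met; 15% of $2,490 = $373.50. Traveler owes $373.50 (running OOP $1,530.85). Insurer: $2,490 − $373.50 = $2,116.50.
Claim 3 — $1,109: deductible already satisfied, so traveler's share is 15% × $1,109 = $166.35. Traveler owes $166.35 (running OOP $1,697.20). Insurer: $1,109 − $166.35 = $942.65.
Claim 4 — $1,310: deductible met; 15% of $1,310 = $196.50. Traveler pays $196.50; OOP now $1,893.70. Insurer: $1,310 − $196.50 = $1,113.50.
Claim 5 — $1,165: 15% coinsurance on $1,165 = $174.75. Cost to traveler: $174.75. OOP to date $2,068.45. Plan pays $1,165 − $174.75 = $990.25.

$990.25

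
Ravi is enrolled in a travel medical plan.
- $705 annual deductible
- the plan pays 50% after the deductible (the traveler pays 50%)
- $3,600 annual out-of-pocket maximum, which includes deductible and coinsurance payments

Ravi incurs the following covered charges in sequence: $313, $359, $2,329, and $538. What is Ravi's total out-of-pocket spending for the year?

Bill 1, $313: all of it applies to the deductible. Cost to traveler: $313. OOP to date $313.
Bill 2, $359: fully absorbed by the deductible. Traveler owes $359 (running OOP $672).
Bill 3, $2,329: deductible takes $33, $2,296 remains; coinsurance $2,296 × 50% = $1,148. Cost to traveler: $1,181. OOP to date $1,853.
Bill 4, $538: deductible already satisfied, so traveler's share is 50% × $538 = $269. Traveler owes $269 (running OOP $2,122).
Total paid by the traveler: $313 + $359 + $1,181 + $269 = $2,122.

$2,122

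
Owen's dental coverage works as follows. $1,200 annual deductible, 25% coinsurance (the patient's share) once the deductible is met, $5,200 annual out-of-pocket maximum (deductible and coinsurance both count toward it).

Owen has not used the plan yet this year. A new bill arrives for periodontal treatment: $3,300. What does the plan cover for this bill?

Deductible not yet touched, so the first $1,200 of the bill goes to the deductible.
After the $1,200 deductible portion, $3,300 − $1,200 = $2,100 is subject to coinsurance.
25% of $2,100 = $525 falls to the patient.
Patient responsibility before any cap: $1,200 + $525 = $1,725.
Total out-of-pocket so far would be $0 + $1,725 = $1,725, below the $5,200 cap — no reduction.
Insurer pays the balance: $3,300 − $1,725 = $1,575.

$1,575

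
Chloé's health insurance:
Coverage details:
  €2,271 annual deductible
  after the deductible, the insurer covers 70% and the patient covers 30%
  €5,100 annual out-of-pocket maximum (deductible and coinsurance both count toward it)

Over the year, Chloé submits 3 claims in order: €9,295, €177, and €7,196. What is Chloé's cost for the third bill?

#1 (€9,295): €2,271 to deductible, leaving €7,024; coinsurance €7,024 × 30% = €2,107.20. Patient pays €4,378.20; OOP now €4,378.20.
#2 (€177): 30% coinsurance on €177 = €53.10. Patient pays €53.10; OOP now €4,431.30.
#3 (€7,196): 30% coinsurance on €7,196 = €2,158.80. That would push OOP to €6,590.10, over the €5,100 cap, so patient pays €5,100 − €4,431.30 = €668.70.

€668.70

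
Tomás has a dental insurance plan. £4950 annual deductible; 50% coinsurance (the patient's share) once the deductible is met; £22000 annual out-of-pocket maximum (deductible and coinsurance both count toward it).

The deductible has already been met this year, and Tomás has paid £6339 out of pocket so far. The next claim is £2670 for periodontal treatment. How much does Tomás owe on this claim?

The deductible is already satisfied, so the full bill goes to coinsurance.
50% of £2670 = £1335 falls to the patient.
Year-to-date out-of-pocket becomes £6339 + £1335 = £7674, still under the £22000 maximum, so no cap applies.

£1335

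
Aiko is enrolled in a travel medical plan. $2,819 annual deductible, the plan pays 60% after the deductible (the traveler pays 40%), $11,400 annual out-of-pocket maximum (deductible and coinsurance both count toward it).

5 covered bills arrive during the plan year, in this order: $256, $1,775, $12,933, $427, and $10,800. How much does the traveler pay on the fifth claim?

Claim 1 — $256: fully absorbed by the deductible. Cost to traveler: $256. OOP to date $256.
Claim 2 — $1,775: entire amount goes to the deductible. Traveler owes $1,775 (running OOP $2,031).
Claim 3 — $12,933: deductible takes $788, $12,145 remains; traveler's 40% is $4,858. Traveler pays $5,646; OOP now $7,677.
Claim 4 — $427: deductible met; 40% of $427 = $170.80. Cost to traveler: $170.80. OOP to date $7,847.80.
Claim 5 — $10,800: deductible met; 40% of $10,800 = $4,320. That would push OOP to $12,167.80, over the $11,400 cap, so traveler pays $11,400 − $7,847.80 = $3,552.20.

$3,552.20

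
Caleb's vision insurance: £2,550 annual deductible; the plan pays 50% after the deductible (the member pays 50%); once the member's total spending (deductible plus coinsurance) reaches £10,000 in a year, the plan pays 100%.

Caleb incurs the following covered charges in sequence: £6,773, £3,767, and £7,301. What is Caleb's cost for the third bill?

£3,455

Claim 1 (£6,773): £2,550 to deductible, leaving £4,223; coinsurance £4,223 × 50% = £2,111.50. Member pays £4,661.50; OOP now £4,661.50.
Claim 2 (£3,767): 50% coinsurance on £3,767 = £1,883.50. Member owes £1,883.50 (running OOP £6,545).
Claim 3 (£7,301): deductible met; 50% of £7,301 = £3,650.50. Adding that to £6,545 gives £10,195.50, past the £10,000 cap; member pays only £10,000 − £6,545 = £3,455.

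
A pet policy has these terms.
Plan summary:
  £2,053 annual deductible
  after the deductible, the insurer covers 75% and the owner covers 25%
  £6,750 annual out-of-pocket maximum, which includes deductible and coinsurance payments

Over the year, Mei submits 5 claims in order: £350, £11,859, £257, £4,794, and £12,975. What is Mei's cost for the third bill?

£64.25

Bill 1, £350: fully absorbed by the deductible. Owner owes £350 (running OOP £350).
Bill 2, £11,859: deductible takes £1,703, £10,156 remains; coinsurance £10,156 × 25% = £2,539. Owner pays £4,242; OOP now £4,592.
Bill 3, £257: 25% coinsurance on £257 = £64.25. Cost to owner: £64.25. OOP to date £4,656.25.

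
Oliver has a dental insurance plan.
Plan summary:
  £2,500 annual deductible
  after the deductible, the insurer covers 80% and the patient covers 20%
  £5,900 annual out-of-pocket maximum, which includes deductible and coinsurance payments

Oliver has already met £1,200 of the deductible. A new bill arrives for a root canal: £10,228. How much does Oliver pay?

Deductible still to meet: £2,500 − £1,200 = £1,300.
That leaves £10,228 − £1,300 = £8,928 for coinsurance.
Patient's 20% share of £8,928 is £1,785.60.
Patient responsibility before any cap: £1,300 + £1,785.60 = £3,085.60.
Cumulative spending £1,200 + £3,085.60 = £4,285.60 stays under the £5,900 maximum.

£3,085.60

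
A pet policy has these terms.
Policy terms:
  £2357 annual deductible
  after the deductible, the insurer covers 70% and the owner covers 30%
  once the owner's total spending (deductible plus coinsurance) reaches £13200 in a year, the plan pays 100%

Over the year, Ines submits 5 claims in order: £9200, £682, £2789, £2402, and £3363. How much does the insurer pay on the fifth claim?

£2354.10

#1 (£9200): £2357 to deductible, leaving £6843; owner's 30% is £2052.90. Owner owes £4409.90 (running OOP £4409.90). Insurer: £9200 − £4409.90 = £4790.10.
#2 (£682): 30% coinsurance on £682 = £204.60. Cost to owner: £204.60. OOP to date £4614.50. Plan pays £682 − £204.60 = £477.40.
#3 (£2789): 30% coinsurance on £2789 = £836.70. Owner owes £836.70 (running OOP £5451.20). Plan pays £2789 − £836.70 = £1952.30.
#4 (£2402): deductible already satisfied, so owner's share is 30% × £2402 = £720.60. Owner owes £720.60 (running OOP £6171.80). Insurer: £2402 − £720.60 = £1681.40.
#5 (£3363): deductible met; 30% of £3363 = £1008.90. Owner owes £1008.90 (running OOP £7180.70). Plan pays £3363 − £1008.90 = £2354.10.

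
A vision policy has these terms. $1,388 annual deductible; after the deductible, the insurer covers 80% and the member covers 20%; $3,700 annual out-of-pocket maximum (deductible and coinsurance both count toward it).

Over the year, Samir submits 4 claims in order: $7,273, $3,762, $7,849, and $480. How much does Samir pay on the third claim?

#1 ($7,273): deductible takes $1,388, $5,885 remains; coinsurance $5,885 × 20% = $1,177. Cost to member: $2,565. OOP to date $2,565.
#2 ($3,762): deductible already satisfied, so member's share is 20% × $3,762 = $752.40. Member owes $752.40 (running OOP $3,317.40).
#3 ($7,849): 20% coinsurance on $7,849 = $1,569.80. Adding that to $3,317.40 gives $4,887.20, past the $3,700 cap; member pays only $3,700 − $3,317.40 = $382.60.

$382.60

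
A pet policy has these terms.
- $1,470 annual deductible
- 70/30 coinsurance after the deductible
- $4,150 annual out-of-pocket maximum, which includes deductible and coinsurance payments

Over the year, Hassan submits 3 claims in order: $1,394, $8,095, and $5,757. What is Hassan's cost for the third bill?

$274.30

Bill 1, $1,394: fully absorbed by the deductible. Owner owes $1,394 (running OOP $1,394).
Bill 2, $8,095: $76 finishes the deductible; $8,019 goes to coinsurance; coinsurance $8,019 × 30% = $2,405.70. Cost to owner: $2,481.70. OOP to date $3,875.70.
Bill 3, $5,757: deductible already satisfied, so owner's share is 30% × $5,757 = $1,727.10. OOP would hit $5,602.80 > $4,150, so the cap limits the owner to $4,150 − $3,875.70 = $274.30.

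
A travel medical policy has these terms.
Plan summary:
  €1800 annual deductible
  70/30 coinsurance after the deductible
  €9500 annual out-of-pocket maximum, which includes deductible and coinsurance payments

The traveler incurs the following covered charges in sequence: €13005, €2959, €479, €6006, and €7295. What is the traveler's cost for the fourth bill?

€1801.80

Claim 1 (€13005): deductible takes €1800, €11205 remains; coinsurance €11205 × 30% = €3361.50. Traveler owes €5161.50 (running OOP €5161.50).
Claim 2 (€2959): 30% coinsurance on €2959 = €887.70. Traveler pays €887.70; OOP now €6049.20.
Claim 3 (€479): deductible met; 30% of €479 = €143.70. Traveler pays €143.70; OOP now €6192.90.
Claim 4 (€6006): 30% coinsurance on €6006 = €1801.80. Traveler owes €1801.80 (running OOP €7994.70).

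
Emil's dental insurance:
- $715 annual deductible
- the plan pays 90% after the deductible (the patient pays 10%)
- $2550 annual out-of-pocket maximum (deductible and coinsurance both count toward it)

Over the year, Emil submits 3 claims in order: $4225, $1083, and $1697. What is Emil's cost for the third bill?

$169.70

Claim 1 — $4225: deductible takes $715, $3510 remains; 10% of $3510 = $351. Patient owes $1066 (running OOP $1066).
Claim 2 — $1083: deductible met; 10% of $1083 = $108.30. Cost to patient: $108.30. OOP to date $1174.30.
Claim 3 — $1697: deductible already satisfied, so patient's share is 10% × $1697 = $169.70. Patient owes $169.70 (running OOP $1344).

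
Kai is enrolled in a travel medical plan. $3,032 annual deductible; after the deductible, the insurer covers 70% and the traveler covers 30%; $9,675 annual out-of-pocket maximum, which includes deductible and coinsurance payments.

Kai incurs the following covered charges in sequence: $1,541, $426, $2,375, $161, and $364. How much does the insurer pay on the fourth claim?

Claim 1 — $1,541: fully absorbed by the deductible. Traveler pays $1,541; OOP now $1,541. Plan pays $1,541 − $1,541 = $0.
Claim 2 — $426: fully absorbed by the deductible. Traveler pays $426; OOP now $1,967. Plan pays $426 − $426 = $0.
Claim 3 — $2,375: deductible takes $1,065, $1,310 remains; traveler's 30% is $393. Cost to traveler: $1,458. OOP to date $3,425. Plan pays $2,375 − $1,458 = $917.
Claim 4 — $161: deductible already satisfied, so traveler's share is 30% × $161 = $48.30. Traveler pays $48.30; OOP now $3,473.30. Insurer: $161 − $48.30 = $112.70.

$112.70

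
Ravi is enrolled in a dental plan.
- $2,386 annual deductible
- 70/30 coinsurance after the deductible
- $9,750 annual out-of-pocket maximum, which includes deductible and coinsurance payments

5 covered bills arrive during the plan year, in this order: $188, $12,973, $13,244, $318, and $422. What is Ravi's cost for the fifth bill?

#1 ($188): all of it applies to the deductible. Patient pays $188; OOP now $188.
#2 ($12,973): $2,198 to deductible, leaving $10,775; coinsurance $10,775 × 30% = $3,232.50. Patient owes $5,430.50 (running OOP $5,618.50).
#3 ($13,244): deductible met; 30% of $13,244 = $3,973.20. Patient pays $3,973.20; OOP now $9,591.70.
#4 ($318): 30% coinsurance on $318 = $95.40. Cost to patient: $95.40. OOP to date $9,687.10.
#5 ($422): deductible met; 30% of $422 = $126.60. OOP would hit $9,813.70 > $9,750, so the cap limits the patient to $9,750 − $9,687.10 = $62.90.

$62.90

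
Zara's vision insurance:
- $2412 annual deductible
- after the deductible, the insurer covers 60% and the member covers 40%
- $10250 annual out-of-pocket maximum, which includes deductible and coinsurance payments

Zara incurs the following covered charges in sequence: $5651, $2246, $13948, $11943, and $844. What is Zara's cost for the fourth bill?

$64.80

#1 ($5651): deductible takes $2412, $3239 remains; 40% of $3239 = $1295.60. Cost to member: $3707.60. OOP to date $3707.60.
#2 ($2246): deductible met; 40% of $2246 = $898.40. Member owes $898.40 (running OOP $4606).
#3 ($13948): 40% coinsurance on $13948 = $5579.20. Cost to member: $5579.20. OOP to date $10185.20.
#4 ($11943): 40% coinsurance on $11943 = $4777.20. Adding that to $10185.20 gives $14962.40, past the $10250 cap; member pays only $10250 − $10185.20 = $64.80.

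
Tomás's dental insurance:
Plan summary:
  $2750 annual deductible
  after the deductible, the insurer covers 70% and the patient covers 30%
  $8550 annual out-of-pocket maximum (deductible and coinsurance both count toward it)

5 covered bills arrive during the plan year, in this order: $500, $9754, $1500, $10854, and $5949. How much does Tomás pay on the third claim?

Claim 1 — $500: entire amount goes to the deductible. Patient owes $500 (running OOP $500).
Claim 2 — $9754: $2250 finishes the deductible; $7504 goes to coinsurance; coinsurance $7504 × 30% = $2251.20. Patient pays $4501.20; OOP now $5001.20.
Claim 3 — $1500: 30% coinsurance on $1500 = $450. Cost to patient: $450. OOP to date $5451.20.

$450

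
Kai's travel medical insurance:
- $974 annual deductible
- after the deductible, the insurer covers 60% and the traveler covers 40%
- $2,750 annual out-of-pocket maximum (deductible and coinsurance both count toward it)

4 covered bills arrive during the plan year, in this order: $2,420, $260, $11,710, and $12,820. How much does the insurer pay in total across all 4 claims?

Claim 1 ($2,420): $974 finishes the deductible; $1,446 goes to coinsurance; 40% of $1,446 = $578.40. Cost to traveler: $1,552.40. OOP to date $1,552.40. Plan pays $2,420 − $1,552.40 = $867.60.
Claim 2 ($260): 40% coinsurance on $260 = $104. Traveler pays $104; OOP now $1,656.40. Plan pays $260 − $104 = $156.
Claim 3 ($11,710): deductible already satisfied, so traveler's share is 40% × $11,710 = $4,684. Adding that to $1,656.40 gives $6,340.40, past the $2,750 cap; traveler pays only $2,750 − $1,656.40 = $1,093.60. Plan pays $11,710 − $1,093.60 = $10,616.40.
Claim 4 ($12,820): deductible already satisfied, so traveler's share is 40% × $12,820 = $5,128. OOP would hit $7,878 > $2,750, so the cap limits the traveler to $2,750 − $2,750 = $0. Insurer: $12,820 − $0 = $12,820.
Insurer total = bills − traveler's total = $27,210 − $2,750 = $24,460.

$24,460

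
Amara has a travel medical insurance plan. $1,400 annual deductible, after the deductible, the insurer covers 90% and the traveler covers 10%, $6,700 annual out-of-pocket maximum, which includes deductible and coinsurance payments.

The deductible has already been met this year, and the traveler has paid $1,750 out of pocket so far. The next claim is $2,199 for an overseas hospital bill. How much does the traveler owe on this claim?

$219.90

With the deductible met, the entire $2,199 is subject to coinsurance.
10% of $2,199 = $219.90 falls to the traveler.
Cumulative spending $1,750 + $219.90 = $1,969.90 stays under the $6,700 maximum.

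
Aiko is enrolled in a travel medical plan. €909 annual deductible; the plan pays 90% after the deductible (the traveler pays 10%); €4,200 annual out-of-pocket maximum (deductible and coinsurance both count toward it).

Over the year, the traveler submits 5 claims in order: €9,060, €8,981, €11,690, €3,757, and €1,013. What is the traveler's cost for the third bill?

Claim 1 — €9,060: €909 finishes the deductible; €8,151 goes to coinsurance; 10% of €8,151 = €815.10. Cost to traveler: €1,724.10. OOP to date €1,724.10.
Claim 2 — €8,981: deductible met; 10% of €8,981 = €898.10. Cost to traveler: €898.10. OOP to date €2,622.20.
Claim 3 — €11,690: deductible met; 10% of €11,690 = €1,169. Traveler owes €1,169 (running OOP €3,791.20).

€1,169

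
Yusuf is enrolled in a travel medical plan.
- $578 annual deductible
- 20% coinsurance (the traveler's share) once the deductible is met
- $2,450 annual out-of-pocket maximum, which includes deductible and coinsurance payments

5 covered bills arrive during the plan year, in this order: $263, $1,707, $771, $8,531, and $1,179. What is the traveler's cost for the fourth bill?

Claim 1 — $263: entire amount goes to the deductible. Cost to traveler: $263. OOP to date $263.
Claim 2 — $1,707: deductible takes $315, $1,392 remains; 20% of $1,392 = $278.40. Traveler owes $593.40 (running OOP $856.40).
Claim 3 — $771: deductible already satisfied, so traveler's share is 20% × $771 = $154.20. Traveler owes $154.20 (running OOP $1,010.60).
Claim 4 — $8,531: deductible already satisfied, so traveler's share is 20% × $8,531 = $1,706.20. OOP would hit $2,716.80 > $2,450, so the cap limits the traveler to $2,450 − $1,010.60 = $1,439.40.

$1,439.40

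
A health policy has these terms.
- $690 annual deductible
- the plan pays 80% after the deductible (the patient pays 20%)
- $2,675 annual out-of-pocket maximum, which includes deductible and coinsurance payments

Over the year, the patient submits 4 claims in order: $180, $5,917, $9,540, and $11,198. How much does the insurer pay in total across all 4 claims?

Claim 1 — $180: fully absorbed by the deductible. Patient owes $180 (running OOP $180). Insurer: $180 − $180 = $0.
Claim 2 — $5,917: $510 finishes the deductible; $5,407 goes to coinsurance; coinsurance $5,407 × 20% = $1,081.40. Patient owes $1,591.40 (running OOP $1,771.40). Insurer: $5,917 − $1,591.40 = $4,325.60.
Claim 3 — $9,540: 20% coinsurance on $9,540 = $1,908. OOP would hit $3,679.40 > $2,675, so the cap limits the patient to $2,675 − $1,771.40 = $903.60. Plan pays $9,540 − $903.60 = $8,636.40.
Claim 4 — $11,198: deductible already satisfied, so patient's share is 20% × $11,198 = $2,239.60. Adding that to $2,675 gives $4,914.60, past the $2,675 cap; patient pays only $2,675 − $2,675 = $0. Insurer: $11,198 − $0 = $11,198.
Insurer total = bills − patient's total = $26,835 − $2,675 = $24,160.

$24,160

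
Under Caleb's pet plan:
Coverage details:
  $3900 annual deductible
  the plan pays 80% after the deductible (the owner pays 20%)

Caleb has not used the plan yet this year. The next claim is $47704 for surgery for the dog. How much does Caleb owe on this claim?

The full $3900 deductible is still open; $3900 of this bill applies to it.
That leaves $47704 − $3900 = $43804 for coinsurance.
Owner's 20% share of $43804 is $8760.80.
That puts the owner's cost at $3900 + $8760.80 = $12660.80.

$12660.80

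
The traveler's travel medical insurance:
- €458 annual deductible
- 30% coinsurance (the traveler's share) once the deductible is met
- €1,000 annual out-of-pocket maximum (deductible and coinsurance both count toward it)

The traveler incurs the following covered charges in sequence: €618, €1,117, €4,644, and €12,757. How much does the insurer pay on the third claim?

#1 (€618): deductible takes €458, €160 remains; coinsurance €160 × 30% = €48. Cost to traveler: €506. OOP to date €506. Plan pays €618 − €506 = €112.
#2 (€1,117): 30% coinsurance on €1,117 = €335.10. Traveler pays €335.10; OOP now €841.10. Plan pays €1,117 − €335.10 = €781.90.
#3 (€4,644): deductible already satisfied, so traveler's share is 30% × €4,644 = €1,393.20. Adding that to €841.10 gives €2,234.30, past the €1,000 cap; traveler pays only €1,000 − €841.10 = €158.90. Plan pays €4,644 − €158.90 = €4,485.10.

€4,485.10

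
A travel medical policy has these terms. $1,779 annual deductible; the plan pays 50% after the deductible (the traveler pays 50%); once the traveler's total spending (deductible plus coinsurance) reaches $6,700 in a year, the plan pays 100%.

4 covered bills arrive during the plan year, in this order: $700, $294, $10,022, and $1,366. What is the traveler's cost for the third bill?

#1 ($700): entire amount goes to the deductible. Traveler owes $700 (running OOP $700).
#2 ($294): entire amount goes to the deductible. Traveler owes $294 (running OOP $994).
#3 ($10,022): $785 to deductible, leaving $9,237; 50% of $9,237 = $4,618.50. Cost to traveler: $5,403.50. OOP to date $6,397.50.

$5,403.50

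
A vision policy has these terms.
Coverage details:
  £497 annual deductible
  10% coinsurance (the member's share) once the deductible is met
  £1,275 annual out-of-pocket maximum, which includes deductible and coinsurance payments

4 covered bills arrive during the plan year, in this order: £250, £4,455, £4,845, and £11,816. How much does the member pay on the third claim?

#1 (£250): all of it applies to the deductible. Member owes £250 (running OOP £250).
#2 (£4,455): deductible takes £247, £4,208 remains; 10% of £4,208 = £420.80. Member pays £667.80; OOP now £917.80.
#3 (£4,845): deductible met; 10% of £4,845 = £484.50. Adding that to £917.80 gives £1,402.30, past the £1,275 cap; member pays only £1,275 − £917.80 = £357.20.

£357.20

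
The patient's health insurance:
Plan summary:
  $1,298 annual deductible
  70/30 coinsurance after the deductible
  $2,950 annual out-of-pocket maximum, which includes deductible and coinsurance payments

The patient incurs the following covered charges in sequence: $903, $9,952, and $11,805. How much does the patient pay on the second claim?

#1 ($903): entire amount goes to the deductible. Patient owes $903 (running OOP $903).
#2 ($9,952): $395 to deductible, leaving $9,557; 30% of $9,557 = $2,867.10. Deductible plus coinsurance: $395 + $2,867.10 = $3,262.10. Adding that to $903 gives $4,165.10, past the $2,950 cap; patient pays only $2,950 − $903 = $2,047.

$2,047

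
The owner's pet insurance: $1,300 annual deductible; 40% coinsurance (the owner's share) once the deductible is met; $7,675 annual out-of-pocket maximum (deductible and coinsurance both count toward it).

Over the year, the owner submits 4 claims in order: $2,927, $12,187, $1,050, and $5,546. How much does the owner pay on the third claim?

Bill 1, $2,927: deductible takes $1,300, $1,627 remains; coinsurance $1,627 × 40% = $650.80. Cost to owner: $1,950.80. OOP to date $1,950.80.
Bill 2, $12,187: deductible met; 40% of $12,187 = $4,874.80. Cost to owner: $4,874.80. OOP to date $6,825.60.
Bill 3, $1,050: deductible already satisfied, so owner's share is 40% × $1,050 = $420. Owner pays $420; OOP now $7,245.60.

$420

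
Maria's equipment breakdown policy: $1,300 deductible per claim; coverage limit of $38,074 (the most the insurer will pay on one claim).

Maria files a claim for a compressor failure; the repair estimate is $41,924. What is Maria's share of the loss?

Less the $1,300 deductible: $41,924 − $1,300 = $40,624.
The $38,074 per-incident cap binds; insurer pays $38,074.
Out of pocket: $41,924 − $38,074 = $3,850.

$3,850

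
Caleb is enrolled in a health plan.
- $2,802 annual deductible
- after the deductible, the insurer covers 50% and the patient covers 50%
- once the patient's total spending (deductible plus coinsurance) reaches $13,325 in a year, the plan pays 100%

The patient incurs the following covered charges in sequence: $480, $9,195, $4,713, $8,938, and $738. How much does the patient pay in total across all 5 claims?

#1 ($480): all of it applies to the deductible. Patient pays $480; OOP now $480.
#2 ($9,195): $2,322 to deductible, leaving $6,873; coinsurance $6,873 × 50% = $3,436.50. Patient pays $5,758.50; OOP now $6,238.50.
#3 ($4,713): 50% coinsurance on $4,713 = $2,356.50. Patient pays $2,356.50; OOP now $8,595.
#4 ($8,938): deductible met; 50% of $8,938 = $4,469. Cost to patient: $4,469. OOP to date $13,064.
#5 ($738): deductible met; 50% of $738 = $369. Adding that to $13,064 gives $13,433, past the $13,325 cap; patient pays only $13,325 − $13,064 = $261.
Total paid by the patient: $480 + $5,758.50 + $2,356.50 + $4,469 + $261 = $13,325.

$13,325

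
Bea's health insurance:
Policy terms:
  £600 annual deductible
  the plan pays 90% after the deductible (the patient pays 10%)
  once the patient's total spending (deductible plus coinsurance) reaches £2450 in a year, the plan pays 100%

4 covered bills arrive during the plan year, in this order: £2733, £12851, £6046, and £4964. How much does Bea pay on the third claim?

Claim 1 (£2733): deductible takes £600, £2133 remains; patient's 10% is £213.30. Patient owes £813.30 (running OOP £813.30).
Claim 2 (£12851): deductible already satisfied, so patient's share is 10% × £12851 = £1285.10. Cost to patient: £1285.10. OOP to date £2098.40.
Claim 3 (£6046): 10% coinsurance on £6046 = £604.60. That would push OOP to £2703, over the £2450 cap, so patient pays £2450 − £2098.40 = £351.60.

£351.60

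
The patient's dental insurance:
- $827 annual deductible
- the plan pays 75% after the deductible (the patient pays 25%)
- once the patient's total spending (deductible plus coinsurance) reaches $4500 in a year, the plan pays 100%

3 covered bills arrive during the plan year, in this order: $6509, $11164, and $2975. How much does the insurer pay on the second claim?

$8911.50

Claim 1 — $6509: $827 to deductible, leaving $5682; 25% of $5682 = $1420.50. Patient owes $2247.50 (running OOP $2247.50). Plan pays $6509 − $2247.50 = $4261.50.
Claim 2 — $11164: 25% coinsurance on $11164 = $2791. That would push OOP to $5038.50, over the $4500 cap, so patient pays $4500 − $2247.50 = $2252.50. Plan pays $11164 − $2252.50 = $8911.50.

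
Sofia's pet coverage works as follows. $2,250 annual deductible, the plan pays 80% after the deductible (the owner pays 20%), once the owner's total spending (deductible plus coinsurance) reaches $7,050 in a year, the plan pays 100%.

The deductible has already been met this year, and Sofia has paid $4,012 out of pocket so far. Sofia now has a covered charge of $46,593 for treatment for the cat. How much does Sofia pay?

$3,038

The deductible is already satisfied, so the full bill goes to coinsurance.
Owner's 20% share of $46,593 is $9,318.60.
Adding $9,318.60 to the $4,012 already spent would give $13,330.60, which exceeds the $7,050 cap; the owner pays just $7,050 − $4,012 = $3,038.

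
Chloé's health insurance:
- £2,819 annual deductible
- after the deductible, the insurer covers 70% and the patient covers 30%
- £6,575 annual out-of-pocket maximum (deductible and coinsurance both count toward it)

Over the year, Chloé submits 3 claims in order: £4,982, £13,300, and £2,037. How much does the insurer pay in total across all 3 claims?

Claim 1 (£4,982): £2,819 to deductible, leaving £2,163; patient's 30% is £648.90. Cost to patient: £3,467.90. OOP to date £3,467.90. Insurer: £4,982 − £3,467.90 = £1,514.10.
Claim 2 (£13,300): 30% coinsurance on £13,300 = £3,990. That would push OOP to £7,457.90, over the £6,575 cap, so patient pays £6,575 − £3,467.90 = £3,107.10. Plan pays £13,300 − £3,107.10 = £10,192.90.
Claim 3 (£2,037): deductible met; 30% of £2,037 = £611.10. OOP would hit £7,186.10 > £6,575, so the cap limits the patient to £6,575 − £6,575 = £0. Insurer: £2,037 − £0 = £2,037.
Insurer total = bills − patient's total = £20,319 − £6,575 = £13,744.

£13,744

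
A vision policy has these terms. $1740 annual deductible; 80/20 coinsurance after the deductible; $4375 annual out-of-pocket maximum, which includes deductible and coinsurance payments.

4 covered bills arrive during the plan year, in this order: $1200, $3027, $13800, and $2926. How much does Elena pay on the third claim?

#1 ($1200): all of it applies to the deductible. Member pays $1200; OOP now $1200.
#2 ($3027): $540 finishes the deductible; $2487 goes to coinsurance; 20% of $2487 = $497.40. Cost to member: $1037.40. OOP to date $2237.40.
#3 ($13800): deductible met; 20% of $13800 = $2760. That would push OOP to $4997.40, over the $4375 cap, so member pays $4375 − $2237.40 = $2137.60.

$2137.60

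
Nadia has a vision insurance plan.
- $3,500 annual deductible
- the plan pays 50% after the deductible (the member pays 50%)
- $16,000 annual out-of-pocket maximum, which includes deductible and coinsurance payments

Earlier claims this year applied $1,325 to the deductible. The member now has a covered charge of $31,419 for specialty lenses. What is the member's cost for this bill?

Remaining deductible: $3,500 − $1,325 = $2,175.
That leaves $31,419 − $2,175 = $29,244 for coinsurance.
Coinsurance: $29,244 × 50% = $14,622.
So the member owes $2,175 + $14,622 = $16,797 before any cap.
That would bring total out-of-pocket to $18,122, past the $16,000 cap. The member is capped at $16,000 − $1,325 = $14,675 on this claim.

$14,675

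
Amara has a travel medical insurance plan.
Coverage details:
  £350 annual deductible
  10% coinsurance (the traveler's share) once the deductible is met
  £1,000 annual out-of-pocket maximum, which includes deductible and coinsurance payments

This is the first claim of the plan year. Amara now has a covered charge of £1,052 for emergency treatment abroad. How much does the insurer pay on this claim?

£631.80

Deductible not yet touched, so the first £350 of the bill goes to the deductible.
After the £350 deductible portion, £1,052 − £350 = £702 is subject to coinsurance.
Coinsurance: £702 × 10% = £70.20.
That puts the traveler's cost at £350 + £70.20 = £420.20 before any cap.
Year-to-date out-of-pocket becomes £0 + £420.20 = £420.20, still under the £1,000 maximum, so no cap applies.
The insurer covers the remainder: £1,052 − £420.20 = £631.80.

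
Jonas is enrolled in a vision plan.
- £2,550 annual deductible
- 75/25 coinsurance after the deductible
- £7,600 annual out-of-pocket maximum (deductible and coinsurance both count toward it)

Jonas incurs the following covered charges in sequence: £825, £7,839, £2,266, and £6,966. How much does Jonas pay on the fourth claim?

£1,741.50

Claim 1 (£825): fully absorbed by the deductible. Cost to member: £825. OOP to date £825.
Claim 2 (£7,839): £1,725 finishes the deductible; £6,114 goes to coinsurance; coinsurance £6,114 × 25% = £1,528.50. Cost to member: £3,253.50. OOP to date £4,078.50.
Claim 3 (£2,266): 25% coinsurance on £2,266 = £566.50. Member owes £566.50 (running OOP £4,645).
Claim 4 (£6,966): deductible already satisfied, so member's share is 25% × £6,966 = £1,741.50. Member owes £1,741.50 (running OOP £6,386.50).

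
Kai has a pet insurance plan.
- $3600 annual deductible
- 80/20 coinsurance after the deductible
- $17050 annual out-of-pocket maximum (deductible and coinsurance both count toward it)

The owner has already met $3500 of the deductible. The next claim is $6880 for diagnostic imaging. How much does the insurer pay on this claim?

$5424

Deductible still to meet: $3600 − $3500 = $100.
After the $100 deductible portion, $6880 − $100 = $6780 is subject to coinsurance.
Owner's 20% share of $6780 is $1356.
That puts the owner's cost at $100 + $1356 = $1456 before any cap.
Year-to-date out-of-pocket becomes $3500 + $1456 = $4956, still under the $17050 maximum, so no cap applies.
The insurer covers the remainder: $6880 − $1456 = $5424.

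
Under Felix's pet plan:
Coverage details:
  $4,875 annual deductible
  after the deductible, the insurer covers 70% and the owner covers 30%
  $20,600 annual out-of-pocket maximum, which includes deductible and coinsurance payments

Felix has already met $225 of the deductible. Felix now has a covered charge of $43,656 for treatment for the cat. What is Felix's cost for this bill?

Deductible still to meet: $4,875 − $225 = $4,650.
After the $4,650 deductible portion, $43,656 − $4,650 = $39,006 is subject to coinsurance.
Coinsurance: $39,006 × 30% = $11,701.80.
That puts the owner's cost at $4,650 + $11,701.80 = $16,351.80 before any cap.
Total out-of-pocket so far would be $225 + $16,351.80 = $16,576.80, below the $20,600 cap — no reduction.

$16,351.80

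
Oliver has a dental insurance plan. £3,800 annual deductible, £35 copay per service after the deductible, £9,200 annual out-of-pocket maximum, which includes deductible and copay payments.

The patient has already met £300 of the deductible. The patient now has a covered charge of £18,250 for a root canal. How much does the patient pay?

Remaining deductible: £3,800 − £300 = £3,500.
The remaining £14,750 (= £18,250 − £3,500) moves to the copay.
Copay on this service: £35.
That puts the patient's cost at £3,500 + £35 = £3,535 before any cap.
Total out-of-pocket so far would be £300 + £3,535 = £3,835, below the £9,200 cap — no reduction.

£3,535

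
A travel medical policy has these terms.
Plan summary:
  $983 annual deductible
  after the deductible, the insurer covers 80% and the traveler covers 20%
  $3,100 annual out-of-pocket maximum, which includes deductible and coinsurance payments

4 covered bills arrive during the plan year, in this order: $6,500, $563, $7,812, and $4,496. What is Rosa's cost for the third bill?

$901

Bill 1, $6,500: $983 finishes the deductible; $5,517 goes to coinsurance; traveler's 20% is $1,103.40. Traveler pays $2,086.40; OOP now $2,086.40.
Bill 2, $563: 20% coinsurance on $563 = $112.60. Cost to traveler: $112.60. OOP to date $2,199.
Bill 3, $7,812: deductible met; 20% of $7,812 = $1,562.40. OOP would hit $3,761.40 > $3,100, so the cap limits the traveler to $3,100 − $2,199 = $901.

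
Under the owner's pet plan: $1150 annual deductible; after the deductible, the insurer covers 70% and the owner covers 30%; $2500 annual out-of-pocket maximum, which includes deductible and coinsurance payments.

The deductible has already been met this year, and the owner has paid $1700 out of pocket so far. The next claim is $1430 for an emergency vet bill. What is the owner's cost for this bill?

$429

The deductible is already satisfied, so the full bill goes to coinsurance.
Coinsurance: $1430 × 30% = $429.
Total out-of-pocket so far would be $1700 + $429 = $2129, below the $2500 cap — no reduction.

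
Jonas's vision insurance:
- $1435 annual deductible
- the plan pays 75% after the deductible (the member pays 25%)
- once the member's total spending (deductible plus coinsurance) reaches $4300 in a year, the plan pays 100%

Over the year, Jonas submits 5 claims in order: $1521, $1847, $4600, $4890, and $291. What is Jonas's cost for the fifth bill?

$9.25

Claim 1 ($1521): $1435 to deductible, leaving $86; member's 25% is $21.50. Member owes $1456.50 (running OOP $1456.50).
Claim 2 ($1847): 25% coinsurance on $1847 = $461.75. Cost to member: $461.75. OOP to date $1918.25.
Claim 3 ($4600): deductible met; 25% of $4600 = $1150. Member owes $1150 (running OOP $3068.25).
Claim 4 ($4890): deductible met; 25% of $4890 = $1222.50. Member pays $1222.50; OOP now $4290.75.
Claim 5 ($291): deductible met; 25% of $291 = $72.75. OOP would hit $4363.50 > $4300, so the cap limits the member to $4300 − $4290.75 = $9.25.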